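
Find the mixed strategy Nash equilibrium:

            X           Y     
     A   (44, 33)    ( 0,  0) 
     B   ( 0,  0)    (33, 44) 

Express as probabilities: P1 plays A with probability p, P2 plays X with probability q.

p = 0.5714, q = 0.4286

Work:
Find probabilities that make opponent indifferent:
P2 chooses q to make P1 indifferent between A and B
P1 chooses p to make P2 indifferent between X and Y
Mixed NE: P1 plays (A: 0.5714, B: 0.4286), P2 plays (X: 0.4286, Y: 0.5714)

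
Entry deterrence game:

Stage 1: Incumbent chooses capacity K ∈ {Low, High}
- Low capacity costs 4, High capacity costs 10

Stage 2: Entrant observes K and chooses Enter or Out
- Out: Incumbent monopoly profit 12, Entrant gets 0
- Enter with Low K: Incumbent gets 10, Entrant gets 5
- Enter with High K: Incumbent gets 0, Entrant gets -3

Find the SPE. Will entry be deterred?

SPE: (Low, Enter|Low, Out|High); Entry not deterred. Incumbent net profit = 6, Entrant gets 5

Work:
After Low K: Entrant enters (5 > 0)
After High K: Entrant stays out (-3 < 0)
Incumbent: Low → 10−4=6, High → 12−10=2
Incumbent chooses Low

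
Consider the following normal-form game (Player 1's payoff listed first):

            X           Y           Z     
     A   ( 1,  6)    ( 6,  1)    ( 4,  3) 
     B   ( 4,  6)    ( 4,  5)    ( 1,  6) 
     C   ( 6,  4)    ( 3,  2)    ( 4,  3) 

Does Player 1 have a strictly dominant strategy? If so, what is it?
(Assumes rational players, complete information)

No strictly dominant strategy exists for Player 1

Work:
A strategy strictly dominates another if it gives a strictly higher payoff against every opponent action. Compare each pair of P1's strategies column-by-column:
  A vs B: [1 vs 4, 6 vs 4, 4 vs 1] → A does not strictly dominate B (column X: 1 ≤ 4)
  A vs C: [1 vs 6, 6 vs 3, 4 vs 4] → A does not strictly dominate C (column X: 1 ≤ 6)
  B vs A: [4 vs 1, 4 vs 6, 1 vs 4] → B does not strictly dominate A (column Y: 4 ≤ 6)
  B vs C: [4 vs 6, 4 vs 3, 1 vs 4] → B does not strictly dominate C (column X: 4 ≤ 6)
  C vs A: [6 vs 1, 3 vs 6, 4 vs 4] → C does not strictly dominate A (column Y: 3 ≤ 6)
  C vs B: [6 vs 4, 3 vs 4, 4 vs 1] → C does not strictly dominate B (column Y: 3 ≤ 4)
No single strategy strictly dominates all others → no strictly dominant strategy.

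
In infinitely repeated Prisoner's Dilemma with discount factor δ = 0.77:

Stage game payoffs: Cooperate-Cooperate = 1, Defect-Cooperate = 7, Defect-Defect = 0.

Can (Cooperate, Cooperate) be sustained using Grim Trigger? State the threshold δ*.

δ* = 0.8571; since δ = 0.77 < 0.8571, cooperation cannot be sustained

Work:
For Grim Trigger:
Cooperate forever: 1/(1-δ)
Defect then punished: 7 + 0·δ/(1-δ)
Need: 1/(1-δ) ≥ 7 + 0·δ/(1-δ)
Solving: δ ≥ (T-R)/(T-P) = (7-1)/(7-0) = 0.8571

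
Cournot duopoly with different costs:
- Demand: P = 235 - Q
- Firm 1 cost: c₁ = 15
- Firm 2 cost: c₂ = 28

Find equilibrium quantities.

q₁* = 77.67, q₂* = 64.67

Work:
Reaction: q₁ = (235 - 15 - q₂)/2
Reaction: q₂ = (235 - 28 - q₁)/2
Solve simultaneously:
q₁* = (235 - 2×15 + 28)/3 = 77.67
q₂* = (235 - 2×28 + 15)/3 = 64.67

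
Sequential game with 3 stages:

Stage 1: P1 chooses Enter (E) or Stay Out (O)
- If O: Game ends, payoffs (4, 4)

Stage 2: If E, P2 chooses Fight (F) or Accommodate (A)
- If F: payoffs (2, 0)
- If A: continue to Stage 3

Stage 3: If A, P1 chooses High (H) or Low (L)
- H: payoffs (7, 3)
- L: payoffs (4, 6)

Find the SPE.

SPE: (E, A, H); Outcome (7, 3)

Work:
Stage 3: P1 chooses H (7 vs 4)
Stage 2: P2: F->0, A->3 (anticipating H). Choose A
Stage 1: P1: O->4, E->7 (anticipating A, H). Choose E
SPE path: E -> A -> H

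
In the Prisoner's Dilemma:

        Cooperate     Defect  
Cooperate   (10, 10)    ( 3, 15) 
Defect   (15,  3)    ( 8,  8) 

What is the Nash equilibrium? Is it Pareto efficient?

(Defect, Defect) is NE; not Pareto efficient

Work:
Defect dominates Cooperate for both players:
If P2 cooperates: Defect (15) > Cooperate (10)
If P2 defects: Defect (8) > Cooperate (3)
NE: (Defect, Defect) with payoff (8, 8)
But (Cooperate, Cooperate) = (10, 10) Pareto dominates (8, 8)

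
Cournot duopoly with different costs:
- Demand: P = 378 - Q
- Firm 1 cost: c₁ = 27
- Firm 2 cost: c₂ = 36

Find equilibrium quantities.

q₁* = 120.0, q₂* = 111.0

Work:
Reaction: q₁ = (378 - 27 - q₂)/2
Reaction: q₂ = (378 - 36 - q₁)/2
Solve simultaneously:
q₁* = (378 - 2×27 + 36)/3 = 120.0
q₂* = (378 - 2×36 + 27)/3 = 111.0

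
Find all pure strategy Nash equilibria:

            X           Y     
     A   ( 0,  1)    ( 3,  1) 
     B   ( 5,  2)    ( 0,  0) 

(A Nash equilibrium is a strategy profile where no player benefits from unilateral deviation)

Nash equilibrium: (A, Y), (B, X)

Work:
Best responses:
  P1 vs X: payoffs [0, 5] → best response B (payoff 5)
  P1 vs Y: payoffs [3, 0] → best response A (payoff 3)
  P2 vs A: payoffs [1, 1] → best response X/Y (payoff 1)
  P2 vs B: payoffs [2, 0] → best response X (payoff 2)
Mutual best responses: (A,Y), (B,X) → Nash equilibria.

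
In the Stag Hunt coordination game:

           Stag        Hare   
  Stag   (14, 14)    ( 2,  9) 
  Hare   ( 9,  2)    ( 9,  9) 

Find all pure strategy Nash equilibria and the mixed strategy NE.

Pure NE: (Stag, Stag) and (Hare, Hare); Mixed NE: p = 0.5833, q = 0.5833

Work:
Check pure NE:
(Stag, Stag): (14, 14) - no unilateral deviation beneficial
(Hare, Hare): (9, 9) - no unilateral deviation beneficial
Mixed NE: P1 plays Stag with p = 0.5833, P2 plays Stag with q = 0.5833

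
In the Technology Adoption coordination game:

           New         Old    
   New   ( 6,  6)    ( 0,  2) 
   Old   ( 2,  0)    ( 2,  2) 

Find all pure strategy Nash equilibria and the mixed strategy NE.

Pure NE: (New, New) and (Old, Old); Mixed NE: p = 0.3333, q = 0.3333

Work:
Check pure NE:
(New, New): (6, 6) - no unilateral deviation beneficial
(Old, Old): (2, 2) - no unilateral deviation beneficial
Mixed NE: P1 plays New with p = 0.3333, P2 plays New with q = 0.3333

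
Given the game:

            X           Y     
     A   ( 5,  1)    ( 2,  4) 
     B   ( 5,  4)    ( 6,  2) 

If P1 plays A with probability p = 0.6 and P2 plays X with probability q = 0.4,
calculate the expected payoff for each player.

E[P1] = 4.16, E[P2] = 2.8

Work:
E[P1] = p·q·π₁(A,X) + p·(1-q)·π₁(A,Y) + (1-p)·q·π₁(B,X) + (1-p)·(1-q)·π₁(B,Y)
= 0.6·0.4·5 + 0.6·0.6·2 + 0.4·0.4·5 + 0.4·0.6·6
= 4.16

E[P2] = 2.8 (similar calculation)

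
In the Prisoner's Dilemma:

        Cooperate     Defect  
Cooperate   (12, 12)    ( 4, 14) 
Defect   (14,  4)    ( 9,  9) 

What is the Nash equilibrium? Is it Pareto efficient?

(Defect, Defect) is NE; not Pareto efficient

Work:
Defect dominates Cooperate for both players:
If P2 cooperates: Defect (14) > Cooperate (12)
If P2 defects: Defect (9) > Cooperate (4)
NE: (Defect, Defect) with payoff (9, 9)
But (Cooperate, Cooperate) = (12, 12) Pareto dominates (9, 9)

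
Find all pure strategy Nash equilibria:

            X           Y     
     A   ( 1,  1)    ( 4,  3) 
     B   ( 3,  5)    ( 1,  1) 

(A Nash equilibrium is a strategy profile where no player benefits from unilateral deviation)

Nash equilibrium: (A, Y), (B, X)

Work:
Best responses:
  P1 vs X: payoffs [1, 3] → best response B (payoff 3)
  P1 vs Y: payoffs [4, 1] → best response A (payoff 4)
  P2 vs A: payoffs [1, 3] → best response Y (payoff 3)
  P2 vs B: payoffs [5, 1] → best response X (payoff 5)
Mutual best responses: (A,Y), (B,X) → Nash equilibria.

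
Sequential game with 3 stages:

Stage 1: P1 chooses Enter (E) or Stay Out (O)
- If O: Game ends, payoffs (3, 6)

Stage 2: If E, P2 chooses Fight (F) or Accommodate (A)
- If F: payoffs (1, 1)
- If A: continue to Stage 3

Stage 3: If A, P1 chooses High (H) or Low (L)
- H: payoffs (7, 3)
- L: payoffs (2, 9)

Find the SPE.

SPE: (E, A, H); Outcome (7, 3)

Work:
Stage 3: P1 chooses H (7 vs 2)
Stage 2: P2: F->1, A->3 (anticipating H). Choose A
Stage 1: P1: O->3, E->7 (anticipating A, H). Choose E
SPE path: E -> A -> H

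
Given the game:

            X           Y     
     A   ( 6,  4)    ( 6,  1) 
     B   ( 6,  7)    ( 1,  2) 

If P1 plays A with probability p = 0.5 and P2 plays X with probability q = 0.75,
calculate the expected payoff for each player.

E[P1] = 5.375, E[P2] = 4.5

Work:
E[P1] = p·q·π₁(A,X) + p·(1-q)·π₁(A,Y) + (1-p)·q·π₁(B,X) + (1-p)·(1-q)·π₁(B,Y)
= 0.5·0.75·6 + 0.5·0.25·6 + 0.5·0.75·6 + 0.5·0.25·1
= 5.375

E[P2] = 4.5 (similar calculation)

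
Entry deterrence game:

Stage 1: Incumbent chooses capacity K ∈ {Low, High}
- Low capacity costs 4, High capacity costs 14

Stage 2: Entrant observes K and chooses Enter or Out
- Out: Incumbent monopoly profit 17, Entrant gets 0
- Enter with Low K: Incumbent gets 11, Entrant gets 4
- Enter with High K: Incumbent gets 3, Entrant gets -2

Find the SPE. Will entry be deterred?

SPE: (Low, Enter|Low, Out|High); Entry not deterred. Incumbent net profit = 7, Entrant gets 4

Work:
After Low K: Entrant enters (4 > 0)
After High K: Entrant stays out (-2 < 0)
Incumbent: Low → 11−4=7, High → 17−14=3
Incumbent chooses Low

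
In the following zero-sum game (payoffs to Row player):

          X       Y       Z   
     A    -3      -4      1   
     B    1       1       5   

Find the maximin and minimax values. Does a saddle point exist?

Maximin = 1, Minimax = 1, Saddle: True

Work:
Row minimums: [-4, 1] → maximin = 1
Column maximums: [1, 1, 5] → minimax = 1
Saddle point exists! Game value = 1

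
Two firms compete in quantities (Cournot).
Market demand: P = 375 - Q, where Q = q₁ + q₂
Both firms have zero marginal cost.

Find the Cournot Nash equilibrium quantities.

q₁* = q₂* = 125.0; P* = 125.0

Work:
Profit: π_i = P·q_i = (a - q_i - q_j)·q_i
FOC: ∂π_i/∂q_i = a - 2q_i - q_j = 0
Reaction function: q_i = (375 - q_j)/2
Symmetry: q* = 375/3 = 125.0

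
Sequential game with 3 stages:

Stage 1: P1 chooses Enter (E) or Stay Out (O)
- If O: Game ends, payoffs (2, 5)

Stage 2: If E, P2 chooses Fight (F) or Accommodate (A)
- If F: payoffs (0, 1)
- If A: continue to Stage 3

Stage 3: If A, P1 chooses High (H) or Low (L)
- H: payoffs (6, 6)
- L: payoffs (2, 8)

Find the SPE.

SPE: (E, A, H); Outcome (6, 6)

Work:
Stage 3: P1 chooses H (6 vs 2)
Stage 2: P2: F->1, A->6 (anticipating H). Choose A
Stage 1: P1: O->2, E->6 (anticipating A, H). Choose E
SPE path: E -> A -> H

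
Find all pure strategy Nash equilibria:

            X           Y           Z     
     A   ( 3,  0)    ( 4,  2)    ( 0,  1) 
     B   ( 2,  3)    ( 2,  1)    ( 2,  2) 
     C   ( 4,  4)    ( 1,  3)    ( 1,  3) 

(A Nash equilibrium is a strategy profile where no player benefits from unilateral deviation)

Nash equilibrium: (A, Y), (C, X)

Work:
Best responses:
  P1 vs X: payoffs [3, 2, 4] → best response C (payoff 4)
  P1 vs Y: payoffs [4, 2, 1] → best response A (payoff 4)
  P1 vs Z: payoffs [0, 2, 1] → best response B (payoff 2)
  P2 vs A: payoffs [0, 2, 1] → best response Y (payoff 2)
  P2 vs B: payoffs [3, 1, 2] → best response X (payoff 3)
  P2 vs C: payoffs [4, 3, 3] → best response X (payoff 4)
Mutual best responses: (A,Y), (C,X) → Nash equilibria.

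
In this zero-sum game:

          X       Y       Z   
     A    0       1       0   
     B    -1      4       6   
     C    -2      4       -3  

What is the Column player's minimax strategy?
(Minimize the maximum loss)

Column should play X, value = 0

Work:
Column player minimizes Row's maximum payoff:
Column X: max payoff to Row = 0
Column Y: max payoff to Row = 4
Column Z: max payoff to Row = 6
Minimum is 0, achieved by column X.
Minimax strategy: X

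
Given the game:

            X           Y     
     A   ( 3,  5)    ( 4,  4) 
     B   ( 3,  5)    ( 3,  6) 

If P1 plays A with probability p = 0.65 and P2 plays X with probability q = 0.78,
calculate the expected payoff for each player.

E[P1] = 3.143, E[P2] = 4.934

Work:
E[P1] = p·q·π₁(A,X) + p·(1-q)·π₁(A,Y) + (1-p)·q·π₁(B,X) + (1-p)·(1-q)·π₁(B,Y)
= 0.65·0.78·3 + 0.65·0.22·4 + 0.35·0.78·3 + 0.35·0.22·3
= 3.143

E[P2] = 4.934 (similar calculation)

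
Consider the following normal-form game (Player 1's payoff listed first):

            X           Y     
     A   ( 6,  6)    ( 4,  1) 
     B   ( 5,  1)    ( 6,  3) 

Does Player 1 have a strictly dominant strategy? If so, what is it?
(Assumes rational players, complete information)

No strictly dominant strategy exists for Player 1

Work:
A strategy strictly dominates another if it gives a strictly higher payoff against every opponent action. Compare each pair of P1's strategies column-by-column:
  A vs B: [6 vs 5, 4 vs 6] → A does not strictly dominate B (column Y: 4 ≤ 6)
  B vs A: [5 vs 6, 6 vs 4] → B does not strictly dominate A (column X: 5 ≤ 6)
No single strategy strictly dominates all others → no strictly dominant strategy.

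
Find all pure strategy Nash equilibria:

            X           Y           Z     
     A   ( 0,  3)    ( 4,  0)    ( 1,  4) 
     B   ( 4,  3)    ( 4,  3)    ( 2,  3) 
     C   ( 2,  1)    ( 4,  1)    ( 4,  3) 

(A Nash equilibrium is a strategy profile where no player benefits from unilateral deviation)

Nash equilibrium: (B, X), (B, Y), (C, Z)

Work:
Best responses:
  P1 vs X: payoffs [0, 4, 2] → best response B (payoff 4)
  P1 vs Y: payoffs [4, 4, 4] → best response A/B/C (payoff 4)
  P1 vs Z: payoffs [1, 2, 4] → best response C (payoff 4)
  P2 vs A: payoffs [3, 0, 4] → best response Z (payoff 4)
  P2 vs B: payoffs [3, 3, 3] → best response X/Y/Z (payoff 3)
  P2 vs C: payoffs [1, 1, 3] → best response Z (payoff 3)
Mutual best responses: (B,X), (B,Y), (C,Z) → Nash equilibria.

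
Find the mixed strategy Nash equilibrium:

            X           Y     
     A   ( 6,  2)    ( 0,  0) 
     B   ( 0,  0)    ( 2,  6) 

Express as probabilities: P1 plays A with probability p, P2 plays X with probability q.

p = 0.75, q = 0.25

Work:
Find probabilities that make opponent indifferent:
P2 chooses q to make P1 indifferent between A and B
P1 chooses p to make P2 indifferent between X and Y
Mixed NE: P1 plays (A: 0.75, B: 0.25), P2 plays (X: 0.25, Y: 0.75)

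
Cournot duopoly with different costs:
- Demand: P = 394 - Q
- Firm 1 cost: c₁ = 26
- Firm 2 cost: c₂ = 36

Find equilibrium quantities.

q₁* = 126.0, q₂* = 116.0

Work:
Reaction: q₁ = (394 - 26 - q₂)/2
Reaction: q₂ = (394 - 36 - q₁)/2
Solve simultaneously:
q₁* = (394 - 2×26 + 36)/3 = 126.0
q₂* = (394 - 2×36 + 26)/3 = 116.0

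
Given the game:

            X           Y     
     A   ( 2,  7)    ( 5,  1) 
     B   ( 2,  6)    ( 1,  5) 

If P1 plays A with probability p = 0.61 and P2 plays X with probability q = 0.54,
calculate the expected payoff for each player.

E[P1] = 2.6624, E[P2] = 4.747

Work:
E[P1] = p·q·π₁(A,X) + p·(1-q)·π₁(A,Y) + (1-p)·q·π₁(B,X) + (1-p)·(1-q)·π₁(B,Y)
= 0.61·0.54·2 + 0.61·0.46·5 + 0.39·0.54·2 + 0.39·0.46·1
= 2.6624

E[P2] = 4.747 (similar calculation)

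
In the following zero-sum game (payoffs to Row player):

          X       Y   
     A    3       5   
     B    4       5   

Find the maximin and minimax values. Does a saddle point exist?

Maximin = 4, Minimax = 4, Saddle: True

Work:
Row minimums: [3, 4] → maximin = 4
Column maximums: [4, 5] → minimax = 4
Saddle point exists! Game value = 4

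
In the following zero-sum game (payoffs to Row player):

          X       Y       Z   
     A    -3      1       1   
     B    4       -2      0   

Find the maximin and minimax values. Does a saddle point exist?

Maximin = -2, Minimax = 1, Saddle: False

Work:
Row minimums: [-3, -2] → maximin = -2
Column maximums: [4, 1, 1] → minimax = 1
No saddle point (maximin ≠ minimax). Mixed strategy needed.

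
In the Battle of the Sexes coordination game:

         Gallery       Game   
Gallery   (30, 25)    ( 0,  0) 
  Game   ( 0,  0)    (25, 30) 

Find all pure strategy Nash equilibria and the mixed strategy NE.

Pure NE: (Gallery, Gallery) and (Game, Game); Mixed NE: p = 0.5455, q = 0.4545

Work:
Check pure NE:
(Gallery, Gallery): (30, 25) - no unilateral deviation beneficial
(Game, Game): (25, 30) - no unilateral deviation beneficial
Mixed NE: P1 plays Gallery with p = 0.5455, P2 plays Gallery with q = 0.4545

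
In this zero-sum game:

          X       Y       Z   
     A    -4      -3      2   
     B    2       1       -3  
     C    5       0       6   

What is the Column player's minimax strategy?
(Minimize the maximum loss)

Column should play Y, value = 1

Work:
Column player minimizes Row's maximum payoff:
Column X: max payoff to Row = 5
Column Y: max payoff to Row = 1
Column Z: max payoff to Row = 6
Minimum is 1, achieved by column Y.
Minimax strategy: Y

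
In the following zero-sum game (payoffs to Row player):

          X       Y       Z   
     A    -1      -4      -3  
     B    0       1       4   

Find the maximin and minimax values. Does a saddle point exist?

Maximin = 0, Minimax = 0, Saddle: True

Work:
Row minimums: [-4, 0] → maximin = 0
Column maximums: [0, 1, 4] → minimax = 0
Saddle point exists! Game value = 0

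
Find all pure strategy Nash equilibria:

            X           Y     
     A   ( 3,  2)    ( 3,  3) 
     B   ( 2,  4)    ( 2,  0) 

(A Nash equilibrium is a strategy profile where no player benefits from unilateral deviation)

Nash equilibrium: (A, Y)

Work:
Best responses:
  P1 vs X: payoffs [3, 2] → best response A (payoff 3)
  P1 vs Y: payoffs [3, 2] → best response A (payoff 3)
  P2 vs A: payoffs [2, 3] → best response Y (payoff 3)
  P2 vs B: payoffs [4, 0] → best response X (payoff 4)
Mutual best responses: (A,Y) → Nash equilibria.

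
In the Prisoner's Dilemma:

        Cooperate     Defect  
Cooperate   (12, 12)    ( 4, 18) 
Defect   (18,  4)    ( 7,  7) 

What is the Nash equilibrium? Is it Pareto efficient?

(Defect, Defect) is NE; not Pareto efficient

Work:
Defect dominates Cooperate for both players:
If P2 cooperates: Defect (18) > Cooperate (12)
If P2 defects: Defect (7) > Cooperate (4)
NE: (Defect, Defect) with payoff (7, 7)
But (Cooperate, Cooperate) = (12, 12) Pareto dominates (7, 7)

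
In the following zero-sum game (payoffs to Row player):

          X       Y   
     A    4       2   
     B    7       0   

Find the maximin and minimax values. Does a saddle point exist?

Maximin = 2, Minimax = 2, Saddle: True

Work:
Row minimums: [2, 0] → maximin = 2
Column maximums: [7, 2] → minimax = 2
Saddle point exists! Game value = 2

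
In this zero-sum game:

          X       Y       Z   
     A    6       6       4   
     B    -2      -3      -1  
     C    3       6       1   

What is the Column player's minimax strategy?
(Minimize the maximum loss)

Column should play Z, value = 4

Work:
Column player minimizes Row's maximum payoff:
Column X: max payoff to Row = 6
Column Y: max payoff to Row = 6
Column Z: max payoff to Row = 4
Minimum is 4, achieved by column Z.
Minimax strategy: Z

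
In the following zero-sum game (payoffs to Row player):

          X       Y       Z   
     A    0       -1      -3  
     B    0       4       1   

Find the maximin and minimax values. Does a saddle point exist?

Maximin = 0, Minimax = 0, Saddle: True

Work:
Row minimums: [-3, 0] → maximin = 0
Column maximums: [0, 4, 1] → minimax = 0
Saddle point exists! Game value = 0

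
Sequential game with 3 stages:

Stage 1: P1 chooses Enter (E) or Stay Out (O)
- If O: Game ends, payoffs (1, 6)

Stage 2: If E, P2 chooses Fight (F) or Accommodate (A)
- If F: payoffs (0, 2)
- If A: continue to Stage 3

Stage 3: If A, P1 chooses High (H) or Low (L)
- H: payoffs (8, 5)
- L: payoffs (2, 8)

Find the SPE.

SPE: (E, A, H); Outcome (8, 5)

Work:
Stage 3: P1 chooses H (8 vs 2)
Stage 2: P2: F->2, A->5 (anticipating H). Choose A
Stage 1: P1: O->1, E->8 (anticipating A, H). Choose E
SPE path: E -> A -> H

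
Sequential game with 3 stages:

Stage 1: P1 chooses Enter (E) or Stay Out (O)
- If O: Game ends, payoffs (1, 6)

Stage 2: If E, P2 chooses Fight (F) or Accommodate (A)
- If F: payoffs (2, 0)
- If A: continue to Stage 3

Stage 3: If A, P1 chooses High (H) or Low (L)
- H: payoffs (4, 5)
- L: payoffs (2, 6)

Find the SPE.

SPE: (E, A, H); Outcome (4, 5)

Work:
Stage 3: P1 chooses H (4 vs 2)
Stage 2: P2: F->0, A->5 (anticipating H). Choose A
Stage 1: P1: O->1, E->4 (anticipating A, H). Choose E
SPE path: E -> A -> H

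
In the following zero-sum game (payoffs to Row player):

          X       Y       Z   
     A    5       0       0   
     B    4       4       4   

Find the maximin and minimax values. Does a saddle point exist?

Maximin = 4, Minimax = 4, Saddle: True

Work:
Row minimums: [0, 4] → maximin = 4
Column maximums: [5, 4, 4] → minimax = 4
Saddle point exists! Game value = 4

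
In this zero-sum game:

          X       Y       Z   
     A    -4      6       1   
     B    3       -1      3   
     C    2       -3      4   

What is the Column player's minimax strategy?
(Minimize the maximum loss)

Column should play X, value = 3

Work:
Column player minimizes Row's maximum payoff:
Column X: max payoff to Row = 3
Column Y: max payoff to Row = 6
Column Z: max payoff to Row = 4
Minimum is 3, achieved by column X.
Minimax strategy: X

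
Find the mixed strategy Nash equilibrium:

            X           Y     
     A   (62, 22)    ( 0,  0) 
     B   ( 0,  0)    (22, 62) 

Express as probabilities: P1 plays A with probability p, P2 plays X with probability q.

p = 0.7381, q = 0.2619

Work:
Find probabilities that make opponent indifferent:
P2 chooses q to make P1 indifferent between A and B
P1 chooses p to make P2 indifferent between X and Y
Mixed NE: P1 plays (A: 0.7381, B: 0.2619), P2 plays (X: 0.2619, Y: 0.7381)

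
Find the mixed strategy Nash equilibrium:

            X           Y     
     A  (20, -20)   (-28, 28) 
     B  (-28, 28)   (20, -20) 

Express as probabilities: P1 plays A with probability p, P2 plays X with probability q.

p = 0.5, q = 0.5

Work:
Find probabilities that make opponent indifferent:
P2 chooses q to make P1 indifferent between A and B
P1 chooses p to make P2 indifferent between X and Y
Mixed NE: P1 plays (A: 0.5, B: 0.5), P2 plays (X: 0.5, Y: 0.5)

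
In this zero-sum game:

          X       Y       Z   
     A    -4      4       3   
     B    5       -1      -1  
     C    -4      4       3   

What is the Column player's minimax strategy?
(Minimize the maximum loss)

Column should play Z, value = 3

Work:
Column player minimizes Row's maximum payoff:
Column X: max payoff to Row = 5
Column Y: max payoff to Row = 4
Column Z: max payoff to Row = 3
Minimum is 3, achieved by column Z.
Minimax strategy: Z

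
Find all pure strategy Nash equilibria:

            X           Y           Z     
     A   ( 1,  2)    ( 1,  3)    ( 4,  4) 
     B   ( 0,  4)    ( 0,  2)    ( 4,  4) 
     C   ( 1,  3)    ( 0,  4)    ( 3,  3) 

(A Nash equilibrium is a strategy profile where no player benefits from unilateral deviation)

Nash equilibrium: (A, Z), (B, Z)

Work:
Best responses:
  P1 vs X: payoffs [1, 0, 1] → best response A/C (payoff 1)
  P1 vs Y: payoffs [1, 0, 0] → best response A (payoff 1)
  P1 vs Z: payoffs [4, 4, 3] → best response A/B (payoff 4)
  P2 vs A: payoffs [2, 3, 4] → best response Z (payoff 4)
  P2 vs B: payoffs [4, 2, 4] → best response X/Z (payoff 4)
  P2 vs C: payoffs [3, 4, 3] → best response Y (payoff 4)
Mutual best responses: (A,Z), (B,Z) → Nash equilibria.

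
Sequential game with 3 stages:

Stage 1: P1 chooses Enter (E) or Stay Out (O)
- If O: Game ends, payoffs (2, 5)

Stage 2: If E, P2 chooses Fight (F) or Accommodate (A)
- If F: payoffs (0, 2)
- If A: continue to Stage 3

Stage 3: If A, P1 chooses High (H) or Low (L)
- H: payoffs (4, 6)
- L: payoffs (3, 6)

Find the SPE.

SPE: (E, A, H); Outcome (4, 6)

Work:
Stage 3: P1 chooses H (4 vs 3)
Stage 2: P2: F->2, A->6 (anticipating H). Choose A
Stage 1: P1: O->2, E->4 (anticipating A, H). Choose E
SPE path: E -> A -> H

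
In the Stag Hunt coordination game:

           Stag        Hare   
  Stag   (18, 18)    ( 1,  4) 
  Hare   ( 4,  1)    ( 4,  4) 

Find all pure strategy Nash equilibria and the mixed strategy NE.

Pure NE: (Stag, Stag) and (Hare, Hare); Mixed NE: p = 0.1765, q = 0.1765

Work:
Check pure NE:
(Stag, Stag): (18, 18) - no unilateral deviation beneficial
(Hare, Hare): (4, 4) - no unilateral deviation beneficial
Mixed NE: P1 plays Stag with p = 0.1765, P2 plays Stag with q = 0.1765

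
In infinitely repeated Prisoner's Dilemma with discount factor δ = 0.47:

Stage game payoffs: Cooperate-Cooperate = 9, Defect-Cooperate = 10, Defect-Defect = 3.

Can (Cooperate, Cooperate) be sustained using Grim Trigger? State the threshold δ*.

δ* = 0.1429; since δ = 0.47 ≥ 0.1429, cooperation can be sustained

Work:
For Grim Trigger:
Cooperate forever: 9/(1-δ)
Defect then punished: 10 + 3·δ/(1-δ)
Need: 9/(1-δ) ≥ 10 + 3·δ/(1-δ)
Solving: δ ≥ (T-R)/(T-P) = (10-9)/(10-3) = 0.1429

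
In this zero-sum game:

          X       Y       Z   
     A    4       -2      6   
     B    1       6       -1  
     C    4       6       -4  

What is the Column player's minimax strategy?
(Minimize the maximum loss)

Column should play X, value = 4

Work:
Column player minimizes Row's maximum payoff:
Column X: max payoff to Row = 4
Column Y: max payoff to Row = 6
Column Z: max payoff to Row = 6
Minimum is 4, achieved by column X.
Minimax strategy: X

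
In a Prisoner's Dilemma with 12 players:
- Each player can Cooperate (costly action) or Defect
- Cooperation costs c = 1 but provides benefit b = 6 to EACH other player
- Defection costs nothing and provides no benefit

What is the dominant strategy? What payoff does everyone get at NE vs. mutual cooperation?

Dominant: Defect; NE payoff = 0; Coop payoff = 65

Work:
Defect dominates (saves cost c = 1, benefit to others is external)
NE: All defect → everyone gets 0
If all cooperate: each receives (11)×6 - 1 = 65
Social dilemma: 65 > 0 but NE gives 0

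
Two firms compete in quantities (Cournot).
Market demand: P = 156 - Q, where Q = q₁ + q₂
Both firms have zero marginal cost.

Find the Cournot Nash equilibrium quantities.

q₁* = q₂* = 52.0; P* = 52.0

Work:
Profit: π_i = P·q_i = (a - q_i - q_j)·q_i
FOC: ∂π_i/∂q_i = a - 2q_i - q_j = 0
Reaction function: q_i = (156 - q_j)/2
Symmetry: q* = 156/3 = 52.0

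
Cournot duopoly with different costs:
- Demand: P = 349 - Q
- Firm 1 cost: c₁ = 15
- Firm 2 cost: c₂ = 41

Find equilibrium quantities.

q₁* = 120.0, q₂* = 94.0

Work:
Reaction: q₁ = (349 - 15 - q₂)/2
Reaction: q₂ = (349 - 41 - q₁)/2
Solve simultaneously:
q₁* = (349 - 2×15 + 41)/3 = 120.0
q₂* = (349 - 2×41 + 15)/3 = 94.0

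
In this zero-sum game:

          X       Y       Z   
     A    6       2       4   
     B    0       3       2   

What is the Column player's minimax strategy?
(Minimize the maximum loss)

Column should play Y, value = 3

Work:
Column player minimizes Row's maximum payoff:
Column X: max payoff to Row = 6
Column Y: max payoff to Row = 3
Column Z: max payoff to Row = 4
Minimum is 3, achieved by column Y.
Minimax strategy: Y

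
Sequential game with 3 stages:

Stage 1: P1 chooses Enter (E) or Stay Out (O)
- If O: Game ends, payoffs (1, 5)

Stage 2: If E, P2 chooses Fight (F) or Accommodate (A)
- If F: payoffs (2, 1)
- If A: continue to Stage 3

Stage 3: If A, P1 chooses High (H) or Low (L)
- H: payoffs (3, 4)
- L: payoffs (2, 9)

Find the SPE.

SPE: (E, A, H); Outcome (3, 4)

Work:
Stage 3: P1 chooses H (3 vs 2)
Stage 2: P2: F->1, A->4 (anticipating H). Choose A
Stage 1: P1: O->1, E->3 (anticipating A, H). Choose E
SPE path: E -> A -> H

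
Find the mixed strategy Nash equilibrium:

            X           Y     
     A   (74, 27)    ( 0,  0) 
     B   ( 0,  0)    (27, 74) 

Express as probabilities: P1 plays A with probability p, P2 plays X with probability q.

p = 0.7327, q = 0.2673

Work:
Find probabilities that make opponent indifferent:
P2 chooses q to make P1 indifferent between A and B
P1 chooses p to make P2 indifferent between X and Y
Mixed NE: P1 plays (A: 0.7327, B: 0.2673), P2 plays (X: 0.2673, Y: 0.7327)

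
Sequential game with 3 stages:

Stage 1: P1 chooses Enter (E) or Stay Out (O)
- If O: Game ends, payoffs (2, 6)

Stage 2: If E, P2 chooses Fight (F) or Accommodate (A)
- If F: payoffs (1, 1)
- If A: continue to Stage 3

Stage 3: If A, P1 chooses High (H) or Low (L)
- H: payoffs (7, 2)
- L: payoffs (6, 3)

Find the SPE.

SPE: (E, A, H); Outcome (7, 2)

Work:
Stage 3: P1 chooses H (7 vs 6)
Stage 2: P2: F->1, A->2 (anticipating H). Choose A
Stage 1: P1: O->2, E->7 (anticipating A, H). Choose E
SPE path: E -> A -> H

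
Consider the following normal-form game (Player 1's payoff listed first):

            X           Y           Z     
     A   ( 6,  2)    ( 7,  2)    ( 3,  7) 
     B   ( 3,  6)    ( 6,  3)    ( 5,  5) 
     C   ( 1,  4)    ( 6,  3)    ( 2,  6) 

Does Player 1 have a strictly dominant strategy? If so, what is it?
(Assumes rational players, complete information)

No strictly dominant strategy exists for Player 1

Work:
A strategy strictly dominates another if it gives a strictly higher payoff against every opponent action. Compare each pair of P1's strategies column-by-column:
  A vs B: [6 vs 3, 7 vs 6, 3 vs 5] → A does not strictly dominate B (column Z: 3 ≤ 5)
  A vs C: [6 vs 1, 7 vs 6, 3 vs 2] → A strictly dominates C
  B vs A: [3 vs 6, 6 vs 7, 5 vs 3] → B does not strictly dominate A (column X: 3 ≤ 6)
  B vs C: [3 vs 1, 6 vs 6, 5 vs 2] → B does not strictly dominate C (column Y: 6 ≤ 6)
  C vs A: [1 vs 6, 6 vs 7, 2 vs 3] → C does not strictly dominate A (column X: 1 ≤ 6)
  C vs B: [1 vs 3, 6 vs 6, 2 vs 5] → C does not strictly dominate B (column X: 1 ≤ 3)
No single strategy strictly dominates all others → no strictly dominant strategy.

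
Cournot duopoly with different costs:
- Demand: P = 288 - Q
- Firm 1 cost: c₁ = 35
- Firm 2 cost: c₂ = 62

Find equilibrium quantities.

q₁* = 93.33, q₂* = 66.33

Work:
Reaction: q₁ = (288 - 35 - q₂)/2
Reaction: q₂ = (288 - 62 - q₁)/2
Solve simultaneously:
q₁* = (288 - 2×35 + 62)/3 = 93.33
q₂* = (288 - 2×62 + 35)/3 = 66.33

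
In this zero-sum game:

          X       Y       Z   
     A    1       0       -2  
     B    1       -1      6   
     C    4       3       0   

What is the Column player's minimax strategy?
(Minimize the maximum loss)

Column should play Y, value = 3

Work:
Column player minimizes Row's maximum payoff:
Column X: max payoff to Row = 4
Column Y: max payoff to Row = 3
Column Z: max payoff to Row = 6
Minimum is 3, achieved by column Y.
Minimax strategy: Y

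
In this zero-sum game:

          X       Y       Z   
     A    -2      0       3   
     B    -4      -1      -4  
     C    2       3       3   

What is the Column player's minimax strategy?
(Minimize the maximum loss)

Column should play X, value = 2

Work:
Column player minimizes Row's maximum payoff:
Column X: max payoff to Row = 2
Column Y: max payoff to Row = 3
Column Z: max payoff to Row = 3
Minimum is 2, achieved by column X.
Minimax strategy: X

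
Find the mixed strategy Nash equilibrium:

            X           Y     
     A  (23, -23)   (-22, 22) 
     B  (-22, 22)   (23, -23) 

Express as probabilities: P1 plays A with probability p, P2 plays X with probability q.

p = 0.5, q = 0.5

Work:
Find probabilities that make opponent indifferent:
P2 chooses q to make P1 indifferent between A and B
P1 chooses p to make P2 indifferent between X and Y
Mixed NE: P1 plays (A: 0.5, B: 0.5), P2 plays (X: 0.5, Y: 0.5)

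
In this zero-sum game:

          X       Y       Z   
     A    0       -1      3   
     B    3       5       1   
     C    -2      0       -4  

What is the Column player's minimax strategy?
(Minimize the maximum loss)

Column should play X or Z (all achieve the minimum), value = 3

Work:
Column player minimizes Row's maximum payoff:
Column X: max payoff to Row = 3
Column Y: max payoff to Row = 5
Column Z: max payoff to Row = 3
Minimum is 3, achieved by columns X, Z (tied).
Each of X or Z is a minimax strategy.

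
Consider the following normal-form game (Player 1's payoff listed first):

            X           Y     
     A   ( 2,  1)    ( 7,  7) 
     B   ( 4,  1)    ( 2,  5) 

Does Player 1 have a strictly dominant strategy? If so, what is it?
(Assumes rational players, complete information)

No strictly dominant strategy exists for Player 1

Work:
A strategy strictly dominates another if it gives a strictly higher payoff against every opponent action. Compare each pair of P1's strategies column-by-column:
  A vs B: [2 vs 4, 7 vs 2] → A does not strictly dominate B (column X: 2 ≤ 4)
  B vs A: [4 vs 2, 2 vs 7] → B does not strictly dominate A (column Y: 2 ≤ 7)
No single strategy strictly dominates all others → no strictly dominant strategy.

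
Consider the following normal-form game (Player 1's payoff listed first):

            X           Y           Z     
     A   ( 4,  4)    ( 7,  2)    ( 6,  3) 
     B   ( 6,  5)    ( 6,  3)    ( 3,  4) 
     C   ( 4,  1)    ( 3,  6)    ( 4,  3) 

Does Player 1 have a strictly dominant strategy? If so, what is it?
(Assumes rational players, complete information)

No strictly dominant strategy exists for Player 1

Work:
A strategy strictly dominates another if it gives a strictly higher payoff against every opponent action. Compare each pair of P1's strategies column-by-column:
  A vs B: [4 vs 6, 7 vs 6, 6 vs 3] → A does not strictly dominate B (column X: 4 ≤ 6)
  A vs C: [4 vs 4, 7 vs 3, 6 vs 4] → A does not strictly dominate C (column X: 4 ≤ 4)
  B vs A: [6 vs 4, 6 vs 7, 3 vs 6] → B does not strictly dominate A (column Y: 6 ≤ 7)
  B vs C: [6 vs 4, 6 vs 3, 3 vs 4] → B does not strictly dominate C (column Z: 3 ≤ 4)
  C vs A: [4 vs 4, 3 vs 7, 4 vs 6] → C does not strictly dominate A (column X: 4 ≤ 4)
  C vs B: [4 vs 6, 3 vs 6, 4 vs 3] → C does not strictly dominate B (column X: 4 ≤ 6)
No single strategy strictly dominates all others → no strictly dominant strategy.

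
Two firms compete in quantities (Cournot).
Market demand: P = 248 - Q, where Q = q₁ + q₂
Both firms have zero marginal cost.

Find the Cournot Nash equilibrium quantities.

q₁* = q₂* = 82.67; P* = 82.67

Work:
Profit: π_i = P·q_i = (a - q_i - q_j)·q_i
FOC: ∂π_i/∂q_i = a - 2q_i - q_j = 0
Reaction function: q_i = (248 - q_j)/2
Symmetry: q* = 248/3 = 82.67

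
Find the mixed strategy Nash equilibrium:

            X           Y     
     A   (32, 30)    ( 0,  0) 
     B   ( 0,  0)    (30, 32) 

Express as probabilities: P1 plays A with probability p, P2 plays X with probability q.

p = 0.5161, q = 0.4839

Work:
Find probabilities that make opponent indifferent:
P2 chooses q to make P1 indifferent between A and B
P1 chooses p to make P2 indifferent between X and Y
Mixed NE: P1 plays (A: 0.5161, B: 0.4839), P2 plays (X: 0.4839, Y: 0.5161)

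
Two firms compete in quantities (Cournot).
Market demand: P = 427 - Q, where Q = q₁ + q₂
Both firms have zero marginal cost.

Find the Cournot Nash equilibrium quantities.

q₁* = q₂* = 142.33; P* = 142.33

Work:
Profit: π_i = P·q_i = (a - q_i - q_j)·q_i
FOC: ∂π_i/∂q_i = a - 2q_i - q_j = 0
Reaction function: q_i = (427 - q_j)/2
Symmetry: q* = 427/3 = 142.33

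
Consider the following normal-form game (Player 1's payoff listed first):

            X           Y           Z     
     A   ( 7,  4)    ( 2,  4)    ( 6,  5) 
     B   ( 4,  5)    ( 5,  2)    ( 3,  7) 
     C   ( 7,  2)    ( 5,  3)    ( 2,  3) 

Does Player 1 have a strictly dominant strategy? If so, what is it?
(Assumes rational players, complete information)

No strictly dominant strategy exists for Player 1

Work:
A strategy strictly dominates another if it gives a strictly higher payoff against every opponent action. Compare each pair of P1's strategies column-by-column:
  A vs B: [7 vs 4, 2 vs 5, 6 vs 3] → A does not strictly dominate B (column Y: 2 ≤ 5)
  A vs C: [7 vs 7, 2 vs 5, 6 vs 2] → A does not strictly dominate C (column X: 7 ≤ 7)
  B vs A: [4 vs 7, 5 vs 2, 3 vs 6] → B does not strictly dominate A (column X: 4 ≤ 7)
  B vs C: [4 vs 7, 5 vs 5, 3 vs 2] → B does not strictly dominate C (column X: 4 ≤ 7)
  C vs A: [7 vs 7, 5 vs 2, 2 vs 6] → C does not strictly dominate A (column X: 7 ≤ 7)
  C vs B: [7 vs 4, 5 vs 5, 2 vs 3] → C does not strictly dominate B (column Y: 5 ≤ 5)
No single strategy strictly dominates all others → no strictly dominant strategy.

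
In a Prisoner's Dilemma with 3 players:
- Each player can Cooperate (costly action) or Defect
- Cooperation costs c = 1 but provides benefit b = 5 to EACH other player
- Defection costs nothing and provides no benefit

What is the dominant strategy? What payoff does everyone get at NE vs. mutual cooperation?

Dominant: Defect; NE payoff = 0; Coop payoff = 9

Work:
Defect dominates (saves cost c = 1, benefit to others is external)
NE: All defect → everyone gets 0
If all cooperate: each receives (2)×5 - 1 = 9
Social dilemma: 9 > 0 but NE gives 0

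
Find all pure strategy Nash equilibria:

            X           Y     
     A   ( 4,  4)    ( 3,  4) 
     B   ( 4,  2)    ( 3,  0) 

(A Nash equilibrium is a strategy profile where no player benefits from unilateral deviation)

Nash equilibrium: (A, X), (A, Y), (B, X)

Work:
Best responses:
  P1 vs X: payoffs [4, 4] → best response A/B (payoff 4)
  P1 vs Y: payoffs [3, 3] → best response A/B (payoff 3)
  P2 vs A: payoffs [4, 4] → best response X/Y (payoff 4)
  P2 vs B: payoffs [2, 0] → best response X (payoff 2)
Mutual best responses: (A,X), (A,Y), (B,X) → Nash equilibria.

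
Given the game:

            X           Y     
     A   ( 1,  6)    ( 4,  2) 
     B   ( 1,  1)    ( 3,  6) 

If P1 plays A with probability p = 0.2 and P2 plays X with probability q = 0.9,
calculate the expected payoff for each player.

E[P1] = 1.22, E[P2] = 2.32

Work:
E[P1] = p·q·π₁(A,X) + p·(1-q)·π₁(A,Y) + (1-p)·q·π₁(B,X) + (1-p)·(1-q)·π₁(B,Y)
= 0.2·0.9·1 + 0.2·0.1·4 + 0.8·0.9·1 + 0.8·0.1·3
= 1.22

E[P2] = 2.32 (similar calculation)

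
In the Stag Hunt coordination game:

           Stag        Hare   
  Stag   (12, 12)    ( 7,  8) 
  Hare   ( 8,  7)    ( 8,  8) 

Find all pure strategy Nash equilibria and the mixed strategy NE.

Pure NE: (Stag, Stag) and (Hare, Hare); Mixed NE: p = 0.2, q = 0.2

Work:
Check pure NE:
(Stag, Stag): (12, 12) - no unilateral deviation beneficial
(Hare, Hare): (8, 8) - no unilateral deviation beneficial
Mixed NE: P1 plays Stag with p = 0.2, P2 plays Stag with q = 0.2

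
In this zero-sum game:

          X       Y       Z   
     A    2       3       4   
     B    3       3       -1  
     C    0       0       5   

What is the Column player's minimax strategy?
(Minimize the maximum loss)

Column should play X or Y (all achieve the minimum), value = 3

Work:
Column player minimizes Row's maximum payoff:
Column X: max payoff to Row = 3
Column Y: max payoff to Row = 3
Column Z: max payoff to Row = 5
Minimum is 3, achieved by columns X, Y (tied).
Each of X or Y is a minimax strategy.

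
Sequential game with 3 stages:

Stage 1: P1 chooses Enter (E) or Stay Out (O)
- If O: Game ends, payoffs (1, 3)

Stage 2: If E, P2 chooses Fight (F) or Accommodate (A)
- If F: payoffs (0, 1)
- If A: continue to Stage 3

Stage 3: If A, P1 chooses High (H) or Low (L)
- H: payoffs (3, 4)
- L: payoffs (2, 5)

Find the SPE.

SPE: (E, A, H); Outcome (3, 4)

Work:
Stage 3: P1 chooses H (3 vs 2)
Stage 2: P2: F->1, A->4 (anticipating H). Choose A
Stage 1: P1: O->1, E->3 (anticipating A, H). Choose E
SPE path: E -> A -> H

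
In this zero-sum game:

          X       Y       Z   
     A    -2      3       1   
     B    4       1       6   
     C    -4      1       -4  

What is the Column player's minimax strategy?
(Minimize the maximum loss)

Column should play Y, value = 3

Work:
Column player minimizes Row's maximum payoff:
Column X: max payoff to Row = 4
Column Y: max payoff to Row = 3
Column Z: max payoff to Row = 6
Minimum is 3, achieved by column Y.
Minimax strategy: Y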